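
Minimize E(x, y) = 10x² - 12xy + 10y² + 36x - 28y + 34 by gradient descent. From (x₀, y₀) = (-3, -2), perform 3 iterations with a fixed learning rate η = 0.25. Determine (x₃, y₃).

∇E = (20x - 12y + 36, -12x + 20y - 28)
Step 1: at (-3, -2), ∇E = (0, -32) → (-3, -2) − 0.25·(0, -32) = (-3, 6)
Step 2: at (-3, 6), ∇E = (-96, 128) → (-3, 6) − 0.25·(-96, 128) = (21, -26)
Step 3: at (21, -26), ∇E = (768, -800) → (21, -26) − 0.25·(768, -800) = (-171, 174)

(-171, 174)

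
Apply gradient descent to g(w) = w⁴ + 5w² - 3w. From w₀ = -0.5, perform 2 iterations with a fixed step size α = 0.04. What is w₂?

0.02465536

g′(w) = 4w³ + 10w - 3
w₁ = -0.5 − 0.04·(-8.5) = -0.16
w₂ = -0.16 − 0.04·(-4.616384) = 0.02465536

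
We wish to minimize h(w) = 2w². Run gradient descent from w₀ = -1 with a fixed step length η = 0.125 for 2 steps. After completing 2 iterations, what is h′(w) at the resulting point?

-1

h′(w) = 4w
w₁ = -1 − 0.125·(-4) = -0.5
w₂ = -0.5 − 0.125·(-2) = -0.25
h′(w) at (-0.25) = -1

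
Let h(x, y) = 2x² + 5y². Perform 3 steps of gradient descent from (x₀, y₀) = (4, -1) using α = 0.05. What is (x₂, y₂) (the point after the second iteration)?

(2.56, -0.25)

∇h = (4x, 10y)
(x₁, y₁) = (4, -1) − 0.05·(16, -10) = (3.2, -0.5)
(x₂, y₂) = (3.2, -0.5) − 0.05·(12.8, -5) = (2.56, -0.25)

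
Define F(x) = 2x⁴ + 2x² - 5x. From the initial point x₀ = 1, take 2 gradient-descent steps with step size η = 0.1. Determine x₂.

0.6584

F′(x) = 8x³ + 4x - 5
Step 1: F′(1) = 7; x₁ = 1 − 0.1·7 = 0.3
Step 2: F′(0.3) = -3.584; x₂ = 0.3 − 0.1·(-3.584) = 0.6584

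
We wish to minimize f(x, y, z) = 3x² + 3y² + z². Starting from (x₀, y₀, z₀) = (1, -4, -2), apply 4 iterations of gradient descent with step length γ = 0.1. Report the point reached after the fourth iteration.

∇f = (6x, 6y, 2z)
Step 1: at (1, -4, -2), ∇f = (6, -24, -4) → (1, -4, -2) − 0.1·(6, -24, -4) = (0.4, -1.6, -1.6)
Step 2: at (0.4, -1.6, -1.6), ∇f = (2.4, -9.6, -3.2) → (0.4, -1.6, -1.6) − 0.1·(2.4, -9.6, -3.2) = (0.16, -0.64, -1.28)
Step 3: at (0.16, -0.64, -1.28), ∇f = (0.96, -3.84, -2.56) → (0.16, -0.64, -1.28) − 0.1·(0.96, -3.84, -2.56) = (0.064, -0.256, -1.024)
Step 4: at (0.064, -0.256, -1.024), ∇f = (0.384, -1.536, -2.048) → (0.064, -0.256, -1.024) − 0.1·(0.384, -1.536, -2.048) = (0.0256, -0.1024, -0.8192)

(0.0256, -0.1024, -0.8192)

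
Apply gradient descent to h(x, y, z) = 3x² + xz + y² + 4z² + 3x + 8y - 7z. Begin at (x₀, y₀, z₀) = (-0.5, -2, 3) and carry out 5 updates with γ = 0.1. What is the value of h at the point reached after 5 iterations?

-19.9106130885

∇h = (6x + z + 3, 2y + 8, x + 8z - 7)
Step 1: at (-0.5, -2, 3), ∇h = (3, 4, 16.5) → (-0.5, -2, 3) − 0.1·(3, 4, 16.5) = (-0.8, -2.4, 1.35)
Step 2: at (-0.8, -2.4, 1.35), ∇h = (-0.45, 3.2, 3) → (-0.8, -2.4, 1.35) − 0.1·(-0.45, 3.2, 3) = (-0.755, -2.72, 1.05)
Step 3: at (-0.755, -2.72, 1.05), ∇h = (-0.48, 2.56, 0.645) → (-0.755, -2.72, 1.05) − 0.1·(-0.48, 2.56, 0.645) = (-0.707, -2.976, 0.9855)
Step 4: at (-0.707, -2.976, 0.9855), ∇h = (-0.2565, 2.048, 0.177) → (-0.707, -2.976, 0.9855) − 0.1·(-0.2565, 2.048, 0.177) = (-0.68135, -3.1808, 0.9678)
Step 5: at (-0.68135, -3.1808, 0.9678), ∇h = (-0.1203, 1.6384, 0.06105) → (-0.68135, -3.1808, 0.9678) − 0.1·(-0.1203, 1.6384, 0.06105) = (-0.66932, -3.34464, 0.961695)
h(-0.66932, -3.34464, 0.961695) = -19.9106130885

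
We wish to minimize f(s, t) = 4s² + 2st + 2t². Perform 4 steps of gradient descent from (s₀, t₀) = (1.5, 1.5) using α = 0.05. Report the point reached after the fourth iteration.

(0.02055, 0.44895)

∇f = (8s + 2t, 2s + 4t)
Step 1: at (1.5, 1.5), ∇f = (15, 9) → (1.5, 1.5) − 0.05·(15, 9) = (0.75, 1.05)
Step 2: at (0.75, 1.05), ∇f = (8.1, 5.7) → (0.75, 1.05) − 0.05·(8.1, 5.7) = (0.345, 0.765)
Step 3: at (0.345, 0.765), ∇f = (4.29, 3.75) → (0.345, 0.765) − 0.05·(4.29, 3.75) = (0.1305, 0.5775)
Step 4: at (0.1305, 0.5775), ∇f = (2.199, 2.571) → (0.1305, 0.5775) − 0.05·(2.199, 2.571) = (0.02055, 0.44895)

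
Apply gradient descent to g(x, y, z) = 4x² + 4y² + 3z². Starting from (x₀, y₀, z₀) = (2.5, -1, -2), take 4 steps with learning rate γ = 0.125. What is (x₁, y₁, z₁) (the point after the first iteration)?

(0, 0, -0.5)

∇g = (8x, 8y, 6z)
(x₁, y₁, z₁) = (2.5, -1, -2) − 0.125·(20, -8, -12) = (0, 0, -0.5)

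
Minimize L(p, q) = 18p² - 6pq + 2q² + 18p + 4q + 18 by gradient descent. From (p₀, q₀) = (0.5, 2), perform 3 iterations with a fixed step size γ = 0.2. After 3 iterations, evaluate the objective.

∇L = (36p - 6q + 18, -6p + 4q + 4)
Step 1: at (0.5, 2), ∇L = (24, 9) → (0.5, 2) − 0.2·(24, 9) = (-4.3, 0.2)
Step 2: at (-4.3, 0.2), ∇L = (-138, 30.6) → (-4.3, 0.2) − 0.2·(-138, 30.6) = (23.3, -5.92)
Step 3: at (23.3, -5.92), ∇L = (892.32, -159.48) → (23.3, -5.92) − 0.2·(892.32, -159.48) = (-155.164, 25.976)
L(-155.164, 25.976) = 456227.301664

456227.301664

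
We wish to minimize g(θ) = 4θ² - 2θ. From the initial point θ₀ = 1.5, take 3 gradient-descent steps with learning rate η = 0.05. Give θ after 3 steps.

0.52

g′(θ) = 8θ - 2
θ₁ = 1.5 − 0.05·10 = 1
θ₂ = 1 − 0.05·6 = 0.7
θ₃ = 0.7 − 0.05·3.6 = 0.52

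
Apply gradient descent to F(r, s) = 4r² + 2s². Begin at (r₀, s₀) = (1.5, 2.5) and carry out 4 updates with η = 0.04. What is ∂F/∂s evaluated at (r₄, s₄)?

∇F = (8r, 4s)
Step 1: at (1.5, 2.5), ∇F = (12, 10) → (1.5, 2.5) − 0.04·(12, 10) = (1.02, 2.1)
Step 2: at (1.02, 2.1), ∇F = (8.16, 8.4) → (1.02, 2.1) − 0.04·(8.16, 8.4) = (0.6936, 1.764)
Step 3: at (0.6936, 1.764), ∇F = (5.5488, 7.056) → (0.6936, 1.764) − 0.04·(5.5488, 7.056) = (0.471648, 1.48176)
Step 4: at (0.471648, 1.48176), ∇F = (3.773184, 5.92704) → (0.471648, 1.48176) − 0.04·(3.773184, 5.92704) = (0.32072064, 1.2446784)
∂F/∂s at (0.32072064, 1.2446784) = 4.9787136

4.9787136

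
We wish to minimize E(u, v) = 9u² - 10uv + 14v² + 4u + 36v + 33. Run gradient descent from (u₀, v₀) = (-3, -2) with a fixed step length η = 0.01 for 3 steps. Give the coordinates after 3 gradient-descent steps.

∇E = (18u - 10v + 4, -10u + 28v + 36)
(u₁, v₁) = (-3, -2) − 0.01·(-30, 10) = (-2.7, -2.1)
(u₂, v₂) = (-2.7, -2.1) − 0.01·(-23.6, 4.2) = (-2.464, -2.142)
(u₃, v₃) = (-2.464, -2.142) − 0.01·(-18.932, 0.664) = (-2.27468, -2.14864)

(-2.27468, -2.14864)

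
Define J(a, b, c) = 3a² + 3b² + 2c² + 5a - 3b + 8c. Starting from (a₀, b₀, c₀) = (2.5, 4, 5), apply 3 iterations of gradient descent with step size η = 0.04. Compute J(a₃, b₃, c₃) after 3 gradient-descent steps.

37.098927092736

∇J = (6a + 5, 6b - 3, 4c + 8)
Step 1: at (2.5, 4, 5), ∇J = (20, 21, 28) → (2.5, 4, 5) − 0.04·(20, 21, 28) = (1.7, 3.16, 3.88)
Step 2: at (1.7, 3.16, 3.88), ∇J = (15.2, 15.96, 23.52) → (1.7, 3.16, 3.88) − 0.04·(15.2, 15.96, 23.52) = (1.092, 2.5216, 2.9392)
Step 3: at (1.092, 2.5216, 2.9392), ∇J = (11.552, 12.1296, 19.7568) → (1.092, 2.5216, 2.9392) − 0.04·(11.552, 12.1296, 19.7568) = (0.62992, 2.036416, 2.148928)
J(0.62992, 2.036416, 2.148928) = 37.098927092736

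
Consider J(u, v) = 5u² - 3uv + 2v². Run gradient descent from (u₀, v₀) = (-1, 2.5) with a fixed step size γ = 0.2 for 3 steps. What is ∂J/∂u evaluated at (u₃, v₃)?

∇J = (10u - 3v, -3u + 4v)
(u₁, v₁) = (-1, 2.5) − 0.2·(-17.5, 13) = (2.5, -0.1)
(u₂, v₂) = (2.5, -0.1) − 0.2·(25.3, -7.9) = (-2.56, 1.48)
(u₃, v₃) = (-2.56, 1.48) − 0.2·(-30.04, 13.6) = (3.448, -1.24)
∂J/∂u at (3.448, -1.24) = 38.2

38.2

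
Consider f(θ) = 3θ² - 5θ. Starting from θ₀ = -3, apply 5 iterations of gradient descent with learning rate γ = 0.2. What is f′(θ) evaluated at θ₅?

0.00736

f′(θ) = 6θ - 5
θ₁ = -3 − 0.2·(-23) = 1.6
θ₂ = 1.6 − 0.2·4.6 = 0.68
θ₃ = 0.68 − 0.2·(-0.92) = 0.864
θ₄ = 0.864 − 0.2·0.184 = 0.8272
θ₅ = 0.8272 − 0.2·(-0.0368) = 0.83456
f′(θ) at (0.83456) = 0.00736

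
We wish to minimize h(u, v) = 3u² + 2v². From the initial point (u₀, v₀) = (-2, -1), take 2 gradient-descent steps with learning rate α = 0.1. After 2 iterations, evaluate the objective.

∇h = (6u, 4v)
Step 1: at (-2, -1), ∇h = (-12, -4) → (-2, -1) − 0.1·(-12, -4) = (-0.8, -0.6)
Step 2: at (-0.8, -0.6), ∇h = (-4.8, -2.4) → (-0.8, -0.6) − 0.1·(-4.8, -2.4) = (-0.32, -0.36)
h(-0.32, -0.36) = 0.5664

0.5664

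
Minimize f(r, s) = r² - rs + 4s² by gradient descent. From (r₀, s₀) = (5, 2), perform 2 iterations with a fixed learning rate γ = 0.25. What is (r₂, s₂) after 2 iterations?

∇f = (2r - s, -r + 8s)
(r₁, s₁) = (5, 2) − 0.25·(8, 11) = (3, -0.75)
(r₂, s₂) = (3, -0.75) − 0.25·(6.75, -9) = (1.3125, 1.5)

(1.3125, 1.5)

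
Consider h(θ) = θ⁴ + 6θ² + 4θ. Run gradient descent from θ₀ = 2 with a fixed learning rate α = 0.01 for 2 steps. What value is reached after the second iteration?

h′(θ) = 4θ³ + 12θ + 4
θ₁ = 2 − 0.01·60 = 1.4
θ₂ = 1.4 − 0.01·31.776 = 1.08224

1.08224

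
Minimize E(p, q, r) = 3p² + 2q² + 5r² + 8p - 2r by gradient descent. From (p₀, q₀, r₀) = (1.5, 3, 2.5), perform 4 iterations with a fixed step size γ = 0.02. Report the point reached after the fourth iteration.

∇E = (6p + 8, 4q, 10r - 2)
Step 1: at (1.5, 3, 2.5), ∇E = (17, 12, 23) → (1.5, 3, 2.5) − 0.02·(17, 12, 23) = (1.16, 2.76, 2.04)
Step 2: at (1.16, 2.76, 2.04), ∇E = (14.96, 11.04, 18.4) → (1.16, 2.76, 2.04) − 0.02·(14.96, 11.04, 18.4) = (0.8608, 2.5392, 1.672)
Step 3: at (0.8608, 2.5392, 1.672), ∇E = (13.1648, 10.1568, 14.72) → (0.8608, 2.5392, 1.672) − 0.02·(13.1648, 10.1568, 14.72) = (0.597504, 2.336064, 1.3776)
Step 4: at (0.597504, 2.336064, 1.3776), ∇E = (11.585024, 9.344256, 11.776) → (0.597504, 2.336064, 1.3776) − 0.02·(11.585024, 9.344256, 11.776) = (0.36580352, 2.14917888, 1.14208)

(0.36580352, 2.14917888, 1.14208)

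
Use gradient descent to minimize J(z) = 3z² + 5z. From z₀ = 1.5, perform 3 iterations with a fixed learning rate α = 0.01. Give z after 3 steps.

J′(z) = 6z + 5
Step 1: J′(1.5) = 14; z₁ = 1.5 − 0.01·14 = 1.36
Step 2: J′(1.36) = 13.16; z₂ = 1.36 − 0.01·13.16 = 1.2284
Step 3: J′(1.2284) = 12.3704; z₃ = 1.2284 − 0.01·12.3704 = 1.104696

1.104696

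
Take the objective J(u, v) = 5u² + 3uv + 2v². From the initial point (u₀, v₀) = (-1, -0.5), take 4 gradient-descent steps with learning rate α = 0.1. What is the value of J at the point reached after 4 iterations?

∇J = (10u + 3v, 3u + 4v)
(u₁, v₁) = (-1, -0.5) − 0.1·(-11.5, -5) = (0.15, 0)
(u₂, v₂) = (0.15, 0) − 0.1·(1.5, 0.45) = (0, -0.045)
(u₃, v₃) = (0, -0.045) − 0.1·(-0.135, -0.18) = (0.0135, -0.027)
(u₄, v₄) = (0.0135, -0.027) − 0.1·(0.054, -0.0675) = (0.0081, -0.02025)
J(0.0081, -0.02025) = 0.0006561

0.0006561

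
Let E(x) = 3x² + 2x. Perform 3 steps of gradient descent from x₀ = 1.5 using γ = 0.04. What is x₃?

0.471456

E′(x) = 6x + 2
Step 1: E′(1.5) = 11; x₁ = 1.5 − 0.04·11 = 1.06
Step 2: E′(1.06) = 8.36; x₂ = 1.06 − 0.04·8.36 = 0.7256
Step 3: E′(0.7256) = 6.3536; x₃ = 0.7256 − 0.04·6.3536 = 0.471456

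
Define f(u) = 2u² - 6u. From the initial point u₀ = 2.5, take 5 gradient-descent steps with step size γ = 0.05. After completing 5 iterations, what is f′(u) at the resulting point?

f′(u) = 4u - 6
Step 1: f′(2.5) = 4; u₁ = 2.5 − 0.05·4 = 2.3
Step 2: f′(2.3) = 3.2; u₂ = 2.3 − 0.05·3.2 = 2.14
Step 3: f′(2.14) = 2.56; u₃ = 2.14 − 0.05·2.56 = 2.012
Step 4: f′(2.012) = 2.048; u₄ = 2.012 − 0.05·2.048 = 1.9096
Step 5: f′(1.9096) = 1.6384; u₅ = 1.9096 − 0.05·1.6384 = 1.82768
f′(u) at (1.82768) = 1.31072

1.31072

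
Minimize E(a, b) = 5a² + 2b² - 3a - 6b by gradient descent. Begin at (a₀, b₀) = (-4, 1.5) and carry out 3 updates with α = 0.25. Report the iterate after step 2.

∇E = (10a - 3, 4b - 6)
Step 1: at (-4, 1.5), ∇E = (-43, 0) → (-4, 1.5) − 0.25·(-43, 0) = (6.75, 1.5)
Step 2: at (6.75, 1.5), ∇E = (64.5, 0) → (6.75, 1.5) − 0.25·(64.5, 0) = (-9.375, 1.5)

(-9.375, 1.5)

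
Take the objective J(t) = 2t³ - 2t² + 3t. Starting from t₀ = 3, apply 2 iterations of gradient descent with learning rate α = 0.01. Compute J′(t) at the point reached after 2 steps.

J′(t) = 6t² - 4t + 3
Step 1: J′(3) = 45; t₁ = 3 − 0.01·45 = 2.55
Step 2: J′(2.55) = 31.815; t₂ = 2.55 − 0.01·31.815 = 2.23185
J′(t) at (2.23185) = 23.959526535

23.959526535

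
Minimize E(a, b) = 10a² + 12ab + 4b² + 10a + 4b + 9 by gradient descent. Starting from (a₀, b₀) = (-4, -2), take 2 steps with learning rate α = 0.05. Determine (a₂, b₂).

∇E = (20a + 12b + 10, 12a + 8b + 4)
(a₁, b₁) = (-4, -2) − 0.05·(-94, -60) = (0.7, 1)
(a₂, b₂) = (0.7, 1) − 0.05·(36, 20.4) = (-1.1, -0.02)

(-1.1, -0.02)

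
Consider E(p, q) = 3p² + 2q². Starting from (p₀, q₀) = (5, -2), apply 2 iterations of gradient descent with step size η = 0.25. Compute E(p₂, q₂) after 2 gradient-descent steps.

4.6875

∇E = (6p, 4q)
Step 1: at (5, -2), ∇E = (30, -8) → (5, -2) − 0.25·(30, -8) = (-2.5, 0)
Step 2: at (-2.5, 0), ∇E = (-15, 0) → (-2.5, 0) − 0.25·(-15, 0) = (1.25, 0)
E(1.25, 0) = 4.6875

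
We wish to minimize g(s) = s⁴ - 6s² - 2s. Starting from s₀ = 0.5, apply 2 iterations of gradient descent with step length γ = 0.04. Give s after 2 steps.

1.18208

g′(s) = 4s³ - 12s - 2
Step 1: g′(0.5) = -7.5; s₁ = 0.5 − 0.04·(-7.5) = 0.8
Step 2: g′(0.8) = -9.552; s₂ = 0.8 − 0.04·(-9.552) = 1.18208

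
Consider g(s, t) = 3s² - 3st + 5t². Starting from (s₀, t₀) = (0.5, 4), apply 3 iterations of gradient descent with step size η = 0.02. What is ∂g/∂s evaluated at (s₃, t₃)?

∇g = (6s - 3t, -3s + 10t)
Step 1: at (0.5, 4), ∇g = (-9, 38.5) → (0.5, 4) − 0.02·(-9, 38.5) = (0.68, 3.23)
Step 2: at (0.68, 3.23), ∇g = (-5.61, 30.26) → (0.68, 3.23) − 0.02·(-5.61, 30.26) = (0.7922, 2.6248)
Step 3: at (0.7922, 2.6248), ∇g = (-3.1212, 23.8714) → (0.7922, 2.6248) − 0.02·(-3.1212, 23.8714) = (0.854624, 2.147372)
∂g/∂s at (0.854624, 2.147372) = -1.314372

-1.314372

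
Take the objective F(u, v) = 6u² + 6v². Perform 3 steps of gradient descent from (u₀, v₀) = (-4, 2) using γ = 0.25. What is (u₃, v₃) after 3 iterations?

(32, -16)

∇F = (12u, 12v)
Step 1: at (-4, 2), ∇F = (-48, 24) → (-4, 2) − 0.25·(-48, 24) = (8, -4)
Step 2: at (8, -4), ∇F = (96, -48) → (8, -4) − 0.25·(96, -48) = (-16, 8)
Step 3: at (-16, 8), ∇F = (-192, 96) → (-16, 8) − 0.25·(-192, 96) = (32, -16)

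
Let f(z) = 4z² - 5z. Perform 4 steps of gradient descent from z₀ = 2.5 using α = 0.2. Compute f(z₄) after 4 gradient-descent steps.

f′(z) = 8z - 5
z₁ = 2.5 − 0.2·15 = -0.5
z₂ = -0.5 − 0.2·(-9) = 1.3
z₃ = 1.3 − 0.2·5.4 = 0.22
z₄ = 0.22 − 0.2·(-3.24) = 0.868
f(0.868) = -1.326304

-1.326304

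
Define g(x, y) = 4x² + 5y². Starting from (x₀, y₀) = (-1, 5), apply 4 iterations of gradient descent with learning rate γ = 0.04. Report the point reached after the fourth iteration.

∇g = (8x, 10y)
Step 1: at (-1, 5), ∇g = (-8, 50) → (-1, 5) − 0.04·(-8, 50) = (-0.68, 3)
Step 2: at (-0.68, 3), ∇g = (-5.44, 30) → (-0.68, 3) − 0.04·(-5.44, 30) = (-0.4624, 1.8)
Step 3: at (-0.4624, 1.8), ∇g = (-3.6992, 18) → (-0.4624, 1.8) − 0.04·(-3.6992, 18) = (-0.314432, 1.08)
Step 4: at (-0.314432, 1.08), ∇g = (-2.515456, 10.8) → (-0.314432, 1.08) − 0.04·(-2.515456, 10.8) = (-0.21381376, 0.648)

(-0.21381376, 0.648)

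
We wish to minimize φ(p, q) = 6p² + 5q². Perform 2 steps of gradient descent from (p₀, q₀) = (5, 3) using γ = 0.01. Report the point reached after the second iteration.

∇φ = (12p, 10q)
(p₁, q₁) = (5, 3) − 0.01·(60, 30) = (4.4, 2.7)
(p₂, q₂) = (4.4, 2.7) − 0.01·(52.8, 27) = (3.872, 2.43)

(3.872, 2.43)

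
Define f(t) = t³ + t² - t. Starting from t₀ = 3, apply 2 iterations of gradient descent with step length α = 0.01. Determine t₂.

f′(t) = 3t² + 2t - 1
Step 1: f′(3) = 32; t₁ = 3 − 0.01·32 = 2.68
Step 2: f′(2.68) = 25.9072; t₂ = 2.68 − 0.01·25.9072 = 2.420928

2.420928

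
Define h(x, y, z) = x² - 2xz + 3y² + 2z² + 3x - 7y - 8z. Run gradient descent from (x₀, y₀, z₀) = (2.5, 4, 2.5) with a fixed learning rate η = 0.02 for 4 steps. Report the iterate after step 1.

∇h = (2x - 2z + 3, 6y - 7, -2x + 4z - 8)
Step 1: at (2.5, 4, 2.5), ∇h = (3, 17, -3) → (2.5, 4, 2.5) − 0.02·(3, 17, -3) = (2.44, 3.66, 2.56)

(2.44, 3.66, 2.56)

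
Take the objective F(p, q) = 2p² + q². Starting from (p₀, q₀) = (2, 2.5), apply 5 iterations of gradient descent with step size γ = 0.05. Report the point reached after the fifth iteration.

∇F = (4p, 2q)
Step 1: at (2, 2.5), ∇F = (8, 5) → (2, 2.5) − 0.05·(8, 5) = (1.6, 2.25)
Step 2: at (1.6, 2.25), ∇F = (6.4, 4.5) → (1.6, 2.25) − 0.05·(6.4, 4.5) = (1.28, 2.025)
Step 3: at (1.28, 2.025), ∇F = (5.12, 4.05) → (1.28, 2.025) − 0.05·(5.12, 4.05) = (1.024, 1.8225)
Step 4: at (1.024, 1.8225), ∇F = (4.096, 3.645) → (1.024, 1.8225) − 0.05·(4.096, 3.645) = (0.8192, 1.64025)
Step 5: at (0.8192, 1.64025), ∇F = (3.2768, 3.2805) → (0.8192, 1.64025) − 0.05·(3.2768, 3.2805) = (0.65536, 1.476225)

(0.65536, 1.476225)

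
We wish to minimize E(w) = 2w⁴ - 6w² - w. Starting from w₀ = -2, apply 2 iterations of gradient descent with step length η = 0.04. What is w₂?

-0.47787008

E′(w) = 8w³ - 12w - 1
w₁ = -2 − 0.04·(-41) = -0.36
w₂ = -0.36 − 0.04·2.946752 = -0.47787008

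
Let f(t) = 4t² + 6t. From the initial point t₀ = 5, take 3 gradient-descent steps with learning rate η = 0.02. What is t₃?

f′(t) = 8t + 6
Step 1: f′(5) = 46; t₁ = 5 − 0.02·46 = 4.08
Step 2: f′(4.08) = 38.64; t₂ = 4.08 − 0.02·38.64 = 3.3072
Step 3: f′(3.3072) = 32.4576; t₃ = 3.3072 − 0.02·32.4576 = 2.658048

2.658048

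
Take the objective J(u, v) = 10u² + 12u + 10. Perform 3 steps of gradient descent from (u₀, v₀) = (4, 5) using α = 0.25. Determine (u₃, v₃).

(-295, 5)

∇J = (20u + 12, 0)
Step 1: at (4, 5), ∇J = (92, 0) → (4, 5) − 0.25·(92, 0) = (-19, 5)
Step 2: at (-19, 5), ∇J = (-368, 0) → (-19, 5) − 0.25·(-368, 0) = (73, 5)
Step 3: at (73, 5), ∇J = (1472, 0) → (73, 5) − 0.25·(1472, 0) = (-295, 5)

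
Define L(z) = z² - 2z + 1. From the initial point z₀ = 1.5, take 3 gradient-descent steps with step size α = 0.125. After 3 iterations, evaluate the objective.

0.04449462890625

L′(z) = 2z - 2
Step 1: L′(1.5) = 1; z₁ = 1.5 − 0.125·1 = 1.375
Step 2: L′(1.375) = 0.75; z₂ = 1.375 − 0.125·0.75 = 1.28125
Step 3: L′(1.28125) = 0.5625; z₃ = 1.28125 − 0.125·0.5625 = 1.2109375
L(1.2109375) = 0.04449462890625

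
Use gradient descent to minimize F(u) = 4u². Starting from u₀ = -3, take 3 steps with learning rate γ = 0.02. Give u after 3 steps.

-1.778112

F′(u) = 8u
u₁ = -3 − 0.02·(-24) = -2.52
u₂ = -2.52 − 0.02·(-20.16) = -2.1168
u₃ = -2.1168 − 0.02·(-16.9344) = -1.778112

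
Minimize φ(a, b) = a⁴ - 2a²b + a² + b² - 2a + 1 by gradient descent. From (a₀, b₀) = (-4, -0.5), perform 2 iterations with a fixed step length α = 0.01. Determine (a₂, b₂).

∇φ = (4a³ - 4ab + 2a - 2, -2a² + 2b)
Step 1: at (-4, -0.5), ∇φ = (-274, -33) → (-4, -0.5) − 0.01·(-274, -33) = (-1.26, -0.17)
Step 2: at (-1.26, -0.17), ∇φ = (-13.378304, -3.5152) → (-1.26, -0.17) − 0.01·(-13.378304, -3.5152) = (-1.12621696, -0.134848)

(-1.12621696, -0.134848)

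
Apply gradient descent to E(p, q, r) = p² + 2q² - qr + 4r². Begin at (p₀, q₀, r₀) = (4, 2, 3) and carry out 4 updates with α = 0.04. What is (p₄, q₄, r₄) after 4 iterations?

(2.86557184, 1.22128384, 0.79939584)

∇E = (2p, 4q - r, -q + 8r)
Step 1: at (4, 2, 3), ∇E = (8, 5, 22) → (4, 2, 3) − 0.04·(8, 5, 22) = (3.68, 1.8, 2.12)
Step 2: at (3.68, 1.8, 2.12), ∇E = (7.36, 5.08, 15.16) → (3.68, 1.8, 2.12) − 0.04·(7.36, 5.08, 15.16) = (3.3856, 1.5968, 1.5136)
Step 3: at (3.3856, 1.5968, 1.5136), ∇E = (6.7712, 4.8736, 10.512) → (3.3856, 1.5968, 1.5136) − 0.04·(6.7712, 4.8736, 10.512) = (3.114752, 1.401856, 1.09312)
Step 4: at (3.114752, 1.401856, 1.09312), ∇E = (6.229504, 4.514304, 7.343104) → (3.114752, 1.401856, 1.09312) − 0.04·(6.229504, 4.514304, 7.343104) = (2.86557184, 1.22128384, 0.79939584)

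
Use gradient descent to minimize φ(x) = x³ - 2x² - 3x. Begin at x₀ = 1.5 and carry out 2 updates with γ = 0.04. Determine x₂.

1.661028

φ′(x) = 3x² - 4x - 3
x₁ = 1.5 − 0.04·(-2.25) = 1.59
x₂ = 1.59 − 0.04·(-1.7757) = 1.661028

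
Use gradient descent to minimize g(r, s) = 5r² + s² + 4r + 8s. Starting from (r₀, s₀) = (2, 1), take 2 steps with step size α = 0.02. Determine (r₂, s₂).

(1.136, 0.608)

∇g = (10r + 4, 2s + 8)
Step 1: at (2, 1), ∇g = (24, 10) → (2, 1) − 0.02·(24, 10) = (1.52, 0.8)
Step 2: at (1.52, 0.8), ∇g = (19.2, 9.6) → (1.52, 0.8) − 0.02·(19.2, 9.6) = (1.136, 0.608)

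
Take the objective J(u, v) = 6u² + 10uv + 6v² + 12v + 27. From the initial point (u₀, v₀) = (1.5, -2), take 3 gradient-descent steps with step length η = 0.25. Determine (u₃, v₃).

(0.5, -5.1875)

∇J = (12u + 10v, 10u + 12v + 12)
(u₁, v₁) = (1.5, -2) − 0.25·(-2, 3) = (2, -2.75)
(u₂, v₂) = (2, -2.75) − 0.25·(-3.5, -1) = (2.875, -2.5)
(u₃, v₃) = (2.875, -2.5) − 0.25·(9.5, 10.75) = (0.5, -5.1875)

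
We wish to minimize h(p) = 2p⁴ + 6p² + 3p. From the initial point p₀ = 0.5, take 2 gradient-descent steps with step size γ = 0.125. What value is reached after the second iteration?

h′(p) = 8p³ + 12p + 3
Step 1: h′(0.5) = 10; p₁ = 0.5 − 0.125·10 = -0.75
Step 2: h′(-0.75) = -9.375; p₂ = -0.75 − 0.125·(-9.375) = 0.421875

0.421875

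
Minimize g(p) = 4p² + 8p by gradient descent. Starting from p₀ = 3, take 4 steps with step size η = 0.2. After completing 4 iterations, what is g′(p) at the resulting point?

4.1472

g′(p) = 8p + 8
Step 1: g′(3) = 32; p₁ = 3 − 0.2·32 = -3.4
Step 2: g′(-3.4) = -19.2; p₂ = -3.4 − 0.2·(-19.2) = 0.44
Step 3: g′(0.44) = 11.52; p₃ = 0.44 − 0.2·11.52 = -1.864
Step 4: g′(-1.864) = -6.912; p₄ = -1.864 − 0.2·(-6.912) = -0.4816
g′(p) at (-0.4816) = 4.1472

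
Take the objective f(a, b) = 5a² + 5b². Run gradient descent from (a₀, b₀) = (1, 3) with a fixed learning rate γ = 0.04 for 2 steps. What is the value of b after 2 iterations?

∇f = (10a, 10b)
Step 1: at (1, 3), ∇f = (10, 30) → (1, 3) − 0.04·(10, 30) = (0.6, 1.8)
Step 2: at (0.6, 1.8), ∇f = (6, 18) → (0.6, 1.8) − 0.04·(6, 18) = (0.36, 1.08)
b = 1.08

1.08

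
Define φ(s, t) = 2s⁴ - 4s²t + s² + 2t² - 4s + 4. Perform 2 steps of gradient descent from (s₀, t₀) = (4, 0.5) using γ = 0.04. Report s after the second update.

∇φ = (8s³ - 8st + 2s - 4, -4s² + 4t)
(s₁, t₁) = (4, 0.5) − 0.04·(500, -62) = (-16, 2.98)
(s₂, t₂) = (-16, 2.98) − 0.04·(-32422.56, -1012.08) = (1280.9024, 43.4632)
s = 1280.9024

1280.9024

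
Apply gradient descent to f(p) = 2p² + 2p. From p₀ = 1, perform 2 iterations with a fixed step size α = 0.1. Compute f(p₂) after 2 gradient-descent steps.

f′(p) = 4p + 2
p₁ = 1 − 0.1·6 = 0.4
p₂ = 0.4 − 0.1·3.6 = 0.04
f(0.04) = 0.0832

0.0832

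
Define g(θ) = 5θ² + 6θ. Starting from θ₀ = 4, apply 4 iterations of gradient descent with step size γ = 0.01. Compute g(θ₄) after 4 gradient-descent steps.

g′(θ) = 10θ + 6
θ₁ = 4 − 0.01·46 = 3.54
θ₂ = 3.54 − 0.01·41.4 = 3.126
θ₃ = 3.126 − 0.01·37.26 = 2.7534
θ₄ = 2.7534 − 0.01·33.534 = 2.41806
g(2.41806) = 43.743430818

43.743430818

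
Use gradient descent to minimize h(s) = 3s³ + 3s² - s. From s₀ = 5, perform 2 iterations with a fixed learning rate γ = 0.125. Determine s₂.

-811.5703125

h′(s) = 9s² + 6s - 1
s₁ = 5 − 0.125·254 = -26.75
s₂ = -26.75 − 0.125·6278.5625 = -811.5703125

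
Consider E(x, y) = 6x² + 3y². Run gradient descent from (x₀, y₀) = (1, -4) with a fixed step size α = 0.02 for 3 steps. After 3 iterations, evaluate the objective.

23.447595737088

∇E = (12x, 6y)
Step 1: at (1, -4), ∇E = (12, -24) → (1, -4) − 0.02·(12, -24) = (0.76, -3.52)
Step 2: at (0.76, -3.52), ∇E = (9.12, -21.12) → (0.76, -3.52) − 0.02·(9.12, -21.12) = (0.5776, -3.0976)
Step 3: at (0.5776, -3.0976), ∇E = (6.9312, -18.5856) → (0.5776, -3.0976) − 0.02·(6.9312, -18.5856) = (0.438976, -2.725888)
E(0.438976, -2.725888) = 23.447595737088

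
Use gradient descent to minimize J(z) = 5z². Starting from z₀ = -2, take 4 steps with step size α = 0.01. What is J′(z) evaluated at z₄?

-13.122

J′(z) = 10z
z₁ = -2 − 0.01·(-20) = -1.8
z₂ = -1.8 − 0.01·(-18) = -1.62
z₃ = -1.62 − 0.01·(-16.2) = -1.458
z₄ = -1.458 − 0.01·(-14.58) = -1.3122
J′(z) at (-1.3122) = -13.122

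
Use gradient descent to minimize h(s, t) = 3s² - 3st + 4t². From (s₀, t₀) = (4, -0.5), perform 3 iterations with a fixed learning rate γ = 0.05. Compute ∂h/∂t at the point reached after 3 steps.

∇h = (6s - 3t, -3s + 8t)
(s₁, t₁) = (4, -0.5) − 0.05·(25.5, -16) = (2.725, 0.3)
(s₂, t₂) = (2.725, 0.3) − 0.05·(15.45, -5.775) = (1.9525, 0.58875)
(s₃, t₃) = (1.9525, 0.58875) − 0.05·(9.94875, -1.1475) = (1.4550625, 0.646125)
∂h/∂t at (1.4550625, 0.646125) = 0.8038125

0.8038125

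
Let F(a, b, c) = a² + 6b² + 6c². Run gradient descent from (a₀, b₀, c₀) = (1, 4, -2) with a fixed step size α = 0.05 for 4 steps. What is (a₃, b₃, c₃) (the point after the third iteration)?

∇F = (2a, 12b, 12c)
(a₁, b₁, c₁) = (1, 4, -2) − 0.05·(2, 48, -24) = (0.9, 1.6, -0.8)
(a₂, b₂, c₂) = (0.9, 1.6, -0.8) − 0.05·(1.8, 19.2, -9.6) = (0.81, 0.64, -0.32)
(a₃, b₃, c₃) = (0.81, 0.64, -0.32) − 0.05·(1.62, 7.68, -3.84) = (0.729, 0.256, -0.128)

(0.729, 0.256, -0.128)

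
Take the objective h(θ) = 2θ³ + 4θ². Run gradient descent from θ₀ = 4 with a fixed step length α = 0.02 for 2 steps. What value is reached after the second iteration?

h′(θ) = 6θ² + 8θ
θ₁ = 4 − 0.02·128 = 1.44
θ₂ = 1.44 − 0.02·23.9616 = 0.960768

0.960768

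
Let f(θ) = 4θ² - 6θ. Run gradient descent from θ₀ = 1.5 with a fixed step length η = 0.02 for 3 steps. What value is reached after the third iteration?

f′(θ) = 8θ - 6
Step 1: f′(1.5) = 6; θ₁ = 1.5 − 0.02·6 = 1.38
Step 2: f′(1.38) = 5.04; θ₂ = 1.38 − 0.02·5.04 = 1.2792
Step 3: f′(1.2792) = 4.2336; θ₃ = 1.2792 − 0.02·4.2336 = 1.194528

1.194528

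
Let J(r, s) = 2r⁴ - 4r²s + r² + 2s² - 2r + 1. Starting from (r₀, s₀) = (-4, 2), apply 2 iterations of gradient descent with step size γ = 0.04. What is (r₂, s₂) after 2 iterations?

∇J = (8r³ - 8rs + 2r - 2, -4r² + 4s)
(r₁, s₁) = (-4, 2) − 0.04·(-458, -56) = (14.32, 4.24)
(r₂, s₂) = (14.32, 4.24) − 0.04·(23032.854144, -803.2896) = (-906.99416576, 36.371584)

(-906.99416576, 36.371584)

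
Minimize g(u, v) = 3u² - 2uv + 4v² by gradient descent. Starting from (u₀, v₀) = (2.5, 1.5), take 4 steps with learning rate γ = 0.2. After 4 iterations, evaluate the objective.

0.00180288

∇g = (6u - 2v, -2u + 8v)
Step 1: at (2.5, 1.5), ∇g = (12, 7) → (2.5, 1.5) − 0.2·(12, 7) = (0.1, 0.1)
Step 2: at (0.1, 0.1), ∇g = (0.4, 0.6) → (0.1, 0.1) − 0.2·(0.4, 0.6) = (0.02, -0.02)
Step 3: at (0.02, -0.02), ∇g = (0.16, -0.2) → (0.02, -0.02) − 0.2·(0.16, -0.2) = (-0.012, 0.02)
Step 4: at (-0.012, 0.02), ∇g = (-0.112, 0.184) → (-0.012, 0.02) − 0.2·(-0.112, 0.184) = (0.0104, -0.0168)
g(0.0104, -0.0168) = 0.00180288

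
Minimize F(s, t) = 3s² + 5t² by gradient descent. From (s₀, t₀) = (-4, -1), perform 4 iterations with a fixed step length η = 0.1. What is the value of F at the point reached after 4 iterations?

∇F = (6s, 10t)
Step 1: at (-4, -1), ∇F = (-24, -10) → (-4, -1) − 0.1·(-24, -10) = (-1.6, 0)
Step 2: at (-1.6, 0), ∇F = (-9.6, 0) → (-1.6, 0) − 0.1·(-9.6, 0) = (-0.64, 0)
Step 3: at (-0.64, 0), ∇F = (-3.84, 0) → (-0.64, 0) − 0.1·(-3.84, 0) = (-0.256, 0)
Step 4: at (-0.256, 0), ∇F = (-1.536, 0) → (-0.256, 0) − 0.1·(-1.536, 0) = (-0.1024, 0)
F(-0.1024, 0) = 0.03145728

0.03145728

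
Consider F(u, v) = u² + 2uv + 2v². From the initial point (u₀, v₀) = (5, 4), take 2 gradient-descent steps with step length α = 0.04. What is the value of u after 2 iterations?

3.7008

∇F = (2u + 2v, 2u + 4v)
Step 1: at (5, 4), ∇F = (18, 26) → (5, 4) − 0.04·(18, 26) = (4.28, 2.96)
Step 2: at (4.28, 2.96), ∇F = (14.48, 20.4) → (4.28, 2.96) − 0.04·(14.48, 20.4) = (3.7008, 2.144)
u = 3.7008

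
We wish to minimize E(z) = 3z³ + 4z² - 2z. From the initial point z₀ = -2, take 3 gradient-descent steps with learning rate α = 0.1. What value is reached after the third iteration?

E′(z) = 9z² + 8z - 2
Step 1: E′(-2) = 18; z₁ = -2 − 0.1·18 = -3.8
Step 2: E′(-3.8) = 97.56; z₂ = -3.8 − 0.1·97.56 = -13.556
Step 3: E′(-13.556) = 1543.438224; z₃ = -13.556 − 0.1·1543.438224 = -167.8998224

-167.8998224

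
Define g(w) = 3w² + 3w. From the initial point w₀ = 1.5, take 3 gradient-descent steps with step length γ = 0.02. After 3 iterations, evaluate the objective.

4.822849041408

g′(w) = 6w + 3
Step 1: g′(1.5) = 12; w₁ = 1.5 − 0.02·12 = 1.26
Step 2: g′(1.26) = 10.56; w₂ = 1.26 − 0.02·10.56 = 1.0488
Step 3: g′(1.0488) = 9.2928; w₃ = 1.0488 − 0.02·9.2928 = 0.862944
g(0.862944) = 4.822849041408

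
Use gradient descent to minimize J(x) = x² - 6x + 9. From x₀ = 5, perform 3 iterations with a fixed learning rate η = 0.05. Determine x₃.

J′(x) = 2x - 6
x₁ = 5 − 0.05·4 = 4.8
x₂ = 4.8 − 0.05·3.6 = 4.62
x₃ = 4.62 − 0.05·3.24 = 4.458

4.458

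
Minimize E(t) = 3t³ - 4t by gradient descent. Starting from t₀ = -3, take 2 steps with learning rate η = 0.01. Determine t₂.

E′(t) = 9t² - 4
Step 1: E′(-3) = 77; t₁ = -3 − 0.01·77 = -3.77
Step 2: E′(-3.77) = 123.9161; t₂ = -3.77 − 0.01·123.9161 = -5.009161

-5.009161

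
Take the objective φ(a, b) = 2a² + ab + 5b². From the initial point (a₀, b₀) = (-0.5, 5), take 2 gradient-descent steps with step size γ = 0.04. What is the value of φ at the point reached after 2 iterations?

16.51398144

∇φ = (4a + b, a + 10b)
(a₁, b₁) = (-0.5, 5) − 0.04·(3, 49.5) = (-0.62, 3.02)
(a₂, b₂) = (-0.62, 3.02) − 0.04·(0.54, 29.58) = (-0.6416, 1.8368)
φ(-0.6416, 1.8368) = 16.51398144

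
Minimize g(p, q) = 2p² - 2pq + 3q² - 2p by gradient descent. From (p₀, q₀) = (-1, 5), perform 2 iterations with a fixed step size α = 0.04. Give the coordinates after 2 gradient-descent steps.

(0.0752, 2.7984)

∇g = (4p - 2q - 2, -2p + 6q)
Step 1: at (-1, 5), ∇g = (-16, 32) → (-1, 5) − 0.04·(-16, 32) = (-0.36, 3.72)
Step 2: at (-0.36, 3.72), ∇g = (-10.88, 23.04) → (-0.36, 3.72) − 0.04·(-10.88, 23.04) = (0.0752, 2.7984)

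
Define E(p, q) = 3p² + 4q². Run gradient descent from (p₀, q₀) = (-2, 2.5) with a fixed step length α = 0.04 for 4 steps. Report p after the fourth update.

∇E = (6p, 8q)
(p₁, q₁) = (-2, 2.5) − 0.04·(-12, 20) = (-1.52, 1.7)
(p₂, q₂) = (-1.52, 1.7) − 0.04·(-9.12, 13.6) = (-1.1552, 1.156)
(p₃, q₃) = (-1.1552, 1.156) − 0.04·(-6.9312, 9.248) = (-0.877952, 0.78608)
(p₄, q₄) = (-0.877952, 0.78608) − 0.04·(-5.267712, 6.28864) = (-0.66724352, 0.5345344)
p = -0.66724352

-0.66724352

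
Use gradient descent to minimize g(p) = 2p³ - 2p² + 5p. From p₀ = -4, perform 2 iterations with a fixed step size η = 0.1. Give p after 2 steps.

g′(p) = 6p² - 4p + 5
p₁ = -4 − 0.1·117 = -15.7
p₂ = -15.7 − 0.1·1546.74 = -170.374

-170.374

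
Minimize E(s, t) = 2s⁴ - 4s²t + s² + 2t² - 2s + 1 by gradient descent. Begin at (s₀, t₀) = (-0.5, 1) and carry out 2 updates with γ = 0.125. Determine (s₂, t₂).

∇E = (8s³ - 8st + 2s - 2, -4s² + 4t)
Step 1: at (-0.5, 1), ∇E = (0, 3) → (-0.5, 1) − 0.125·(0, 3) = (-0.5, 0.625)
Step 2: at (-0.5, 0.625), ∇E = (-1.5, 1.5) → (-0.5, 0.625) − 0.125·(-1.5, 1.5) = (-0.3125, 0.4375)

(-0.3125, 0.4375)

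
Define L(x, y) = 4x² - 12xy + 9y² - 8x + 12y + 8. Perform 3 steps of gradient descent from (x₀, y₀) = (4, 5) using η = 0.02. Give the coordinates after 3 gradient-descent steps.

(5.231488, 3.152768)

∇L = (8x - 12y - 8, -12x + 18y + 12)
Step 1: at (4, 5), ∇L = (-36, 54) → (4, 5) − 0.02·(-36, 54) = (4.72, 3.92)
Step 2: at (4.72, 3.92), ∇L = (-17.28, 25.92) → (4.72, 3.92) − 0.02·(-17.28, 25.92) = (5.0656, 3.4016)
Step 3: at (5.0656, 3.4016), ∇L = (-8.2944, 12.4416) → (5.0656, 3.4016) − 0.02·(-8.2944, 12.4416) = (5.231488, 3.152768)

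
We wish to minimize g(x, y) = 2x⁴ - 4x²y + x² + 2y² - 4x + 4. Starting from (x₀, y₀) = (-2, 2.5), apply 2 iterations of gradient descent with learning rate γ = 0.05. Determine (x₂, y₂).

(-0.5824, 2.272)

∇g = (8x³ - 8xy + 2x - 4, -4x² + 4y)
Step 1: at (-2, 2.5), ∇g = (-32, -6) → (-2, 2.5) − 0.05·(-32, -6) = (-0.4, 2.8)
Step 2: at (-0.4, 2.8), ∇g = (3.648, 10.56) → (-0.4, 2.8) − 0.05·(3.648, 10.56) = (-0.5824, 2.272)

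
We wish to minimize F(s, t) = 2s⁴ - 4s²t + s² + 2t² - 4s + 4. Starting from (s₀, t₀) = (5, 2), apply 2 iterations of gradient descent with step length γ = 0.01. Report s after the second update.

∇F = (8s³ - 8st + 2s - 4, -4s² + 4t)
Step 1: at (5, 2), ∇F = (926, -92) → (5, 2) − 0.01·(926, -92) = (-4.26, 2.92)
Step 2: at (-4.26, 2.92), ∇F = (-531.476608, -60.9104) → (-4.26, 2.92) − 0.01·(-531.476608, -60.9104) = (1.05476608, 3.529104)
s = 1.05476608

1.05476608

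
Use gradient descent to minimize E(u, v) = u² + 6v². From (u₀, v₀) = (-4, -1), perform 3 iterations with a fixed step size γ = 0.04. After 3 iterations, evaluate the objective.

∇E = (2u, 12v)
(u₁, v₁) = (-4, -1) − 0.04·(-8, -12) = (-3.68, -0.52)
(u₂, v₂) = (-3.68, -0.52) − 0.04·(-7.36, -6.24) = (-3.3856, -0.2704)
(u₃, v₃) = (-3.3856, -0.2704) − 0.04·(-6.7712, -3.2448) = (-3.114752, -0.140608)
E(-3.114752, -0.140608) = 9.820303679488

9.820303679488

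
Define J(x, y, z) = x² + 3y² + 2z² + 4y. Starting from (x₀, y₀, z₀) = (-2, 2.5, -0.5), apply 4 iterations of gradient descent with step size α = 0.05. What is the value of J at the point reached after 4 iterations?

2.2066658875

∇J = (2x, 6y + 4, 4z)
(x₁, y₁, z₁) = (-2, 2.5, -0.5) − 0.05·(-4, 19, -2) = (-1.8, 1.55, -0.4)
(x₂, y₂, z₂) = (-1.8, 1.55, -0.4) − 0.05·(-3.6, 13.3, -1.6) = (-1.62, 0.885, -0.32)
(x₃, y₃, z₃) = (-1.62, 0.885, -0.32) − 0.05·(-3.24, 9.31, -1.28) = (-1.458, 0.4195, -0.256)
(x₄, y₄, z₄) = (-1.458, 0.4195, -0.256) − 0.05·(-2.916, 6.517, -1.024) = (-1.3122, 0.09365, -0.2048)
J(-1.3122, 0.09365, -0.2048) = 2.2066658875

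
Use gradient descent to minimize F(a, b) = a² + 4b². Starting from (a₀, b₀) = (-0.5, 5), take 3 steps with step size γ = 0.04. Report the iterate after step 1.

(-0.46, 3.4)

∇F = (2a, 8b)
(a₁, b₁) = (-0.5, 5) − 0.04·(-1, 40) = (-0.46, 3.4)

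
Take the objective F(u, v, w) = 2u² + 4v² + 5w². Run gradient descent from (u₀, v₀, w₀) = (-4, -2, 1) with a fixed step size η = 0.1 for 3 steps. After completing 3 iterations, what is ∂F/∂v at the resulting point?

∇F = (4u, 8v, 10w)
Step 1: at (-4, -2, 1), ∇F = (-16, -16, 10) → (-4, -2, 1) − 0.1·(-16, -16, 10) = (-2.4, -0.4, 0)
Step 2: at (-2.4, -0.4, 0), ∇F = (-9.6, -3.2, 0) → (-2.4, -0.4, 0) − 0.1·(-9.6, -3.2, 0) = (-1.44, -0.08, 0)
Step 3: at (-1.44, -0.08, 0), ∇F = (-5.76, -0.64, 0) → (-1.44, -0.08, 0) − 0.1·(-5.76, -0.64, 0) = (-0.864, -0.016, 0)
∂F/∂v at (-0.864, -0.016, 0) = -0.128

-0.128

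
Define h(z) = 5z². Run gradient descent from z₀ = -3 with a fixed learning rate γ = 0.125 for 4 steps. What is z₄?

-0.01171875

h′(z) = 10z
Step 1: h′(-3) = -30; z₁ = -3 − 0.125·(-30) = 0.75
Step 2: h′(0.75) = 7.5; z₂ = 0.75 − 0.125·7.5 = -0.1875
Step 3: h′(-0.1875) = -1.875; z₃ = -0.1875 − 0.125·(-1.875) = 0.046875
Step 4: h′(0.046875) = 0.46875; z₄ = 0.046875 − 0.125·0.46875 = -0.01171875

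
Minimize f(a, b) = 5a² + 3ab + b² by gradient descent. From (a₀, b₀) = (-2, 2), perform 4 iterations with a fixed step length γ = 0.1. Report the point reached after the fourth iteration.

(-0.525, 1.5746)

∇f = (10a + 3b, 3a + 2b)
(a₁, b₁) = (-2, 2) − 0.1·(-14, -2) = (-0.6, 2.2)
(a₂, b₂) = (-0.6, 2.2) − 0.1·(0.6, 2.6) = (-0.66, 1.94)
(a₃, b₃) = (-0.66, 1.94) − 0.1·(-0.78, 1.9) = (-0.582, 1.75)
(a₄, b₄) = (-0.582, 1.75) − 0.1·(-0.57, 1.754) = (-0.525, 1.5746)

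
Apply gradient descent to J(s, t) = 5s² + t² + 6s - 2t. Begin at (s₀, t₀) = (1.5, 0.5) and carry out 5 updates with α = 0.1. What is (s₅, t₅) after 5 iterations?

∇J = (10s + 6, 2t - 2)
(s₁, t₁) = (1.5, 0.5) − 0.1·(21, -1) = (-0.6, 0.6)
(s₂, t₂) = (-0.6, 0.6) − 0.1·(0, -0.8) = (-0.6, 0.68)
(s₃, t₃) = (-0.6, 0.68) − 0.1·(0, -0.64) = (-0.6, 0.744)
(s₄, t₄) = (-0.6, 0.744) − 0.1·(0, -0.512) = (-0.6, 0.7952)
(s₅, t₅) = (-0.6, 0.7952) − 0.1·(0, -0.4096) = (-0.6, 0.83616)

(-0.6, 0.83616)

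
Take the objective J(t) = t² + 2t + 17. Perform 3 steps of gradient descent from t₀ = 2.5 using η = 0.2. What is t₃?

-0.244

J′(t) = 2t + 2
Step 1: J′(2.5) = 7; t₁ = 2.5 − 0.2·7 = 1.1
Step 2: J′(1.1) = 4.2; t₂ = 1.1 − 0.2·4.2 = 0.26
Step 3: J′(0.26) = 2.52; t₃ = 0.26 − 0.2·2.52 = -0.244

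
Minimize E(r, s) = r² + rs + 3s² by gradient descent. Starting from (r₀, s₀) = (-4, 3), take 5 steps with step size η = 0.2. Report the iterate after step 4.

∇E = (2r + s, r + 6s)
(r₁, s₁) = (-4, 3) − 0.2·(-5, 14) = (-3, 0.2)
(r₂, s₂) = (-3, 0.2) − 0.2·(-5.8, -1.8) = (-1.84, 0.56)
(r₃, s₃) = (-1.84, 0.56) − 0.2·(-3.12, 1.52) = (-1.216, 0.256)
(r₄, s₄) = (-1.216, 0.256) − 0.2·(-2.176, 0.32) = (-0.7808, 0.192)

(-0.7808, 0.192)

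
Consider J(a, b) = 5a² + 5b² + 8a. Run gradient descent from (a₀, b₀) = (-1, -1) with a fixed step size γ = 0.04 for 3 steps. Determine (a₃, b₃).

∇J = (10a + 8, 10b)
Step 1: at (-1, -1), ∇J = (-2, -10) → (-1, -1) − 0.04·(-2, -10) = (-0.92, -0.6)
Step 2: at (-0.92, -0.6), ∇J = (-1.2, -6) → (-0.92, -0.6) − 0.04·(-1.2, -6) = (-0.872, -0.36)
Step 3: at (-0.872, -0.36), ∇J = (-0.72, -3.6) → (-0.872, -0.36) − 0.04·(-0.72, -3.6) = (-0.8432, -0.216)

(-0.8432, -0.216)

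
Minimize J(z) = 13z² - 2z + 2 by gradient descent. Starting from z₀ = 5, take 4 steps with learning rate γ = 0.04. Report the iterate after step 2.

0.0848

J′(z) = 26z - 2
Step 1: J′(5) = 128; z₁ = 5 − 0.04·128 = -0.12
Step 2: J′(-0.12) = -5.12; z₂ = -0.12 − 0.04·(-5.12) = 0.0848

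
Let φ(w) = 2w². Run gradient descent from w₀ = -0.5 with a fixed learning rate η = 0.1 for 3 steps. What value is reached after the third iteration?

φ′(w) = 4w
w₁ = -0.5 − 0.1·(-2) = -0.3
w₂ = -0.3 − 0.1·(-1.2) = -0.18
w₃ = -0.18 − 0.1·(-0.72) = -0.108

-0.108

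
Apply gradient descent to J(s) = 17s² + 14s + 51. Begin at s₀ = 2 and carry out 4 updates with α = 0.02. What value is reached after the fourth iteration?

-0.38647552

J′(s) = 34s + 14
Step 1: J′(2) = 82; s₁ = 2 − 0.02·82 = 0.36
Step 2: J′(0.36) = 26.24; s₂ = 0.36 − 0.02·26.24 = -0.1648
Step 3: J′(-0.1648) = 8.3968; s₃ = -0.1648 − 0.02·8.3968 = -0.332736
Step 4: J′(-0.332736) = 2.686976; s₄ = -0.332736 − 0.02·2.686976 = -0.38647552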